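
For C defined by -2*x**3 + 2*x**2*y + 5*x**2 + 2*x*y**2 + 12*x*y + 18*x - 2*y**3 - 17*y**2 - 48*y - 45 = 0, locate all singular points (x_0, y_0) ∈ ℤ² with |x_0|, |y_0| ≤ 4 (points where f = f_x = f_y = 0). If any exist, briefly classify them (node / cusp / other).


Singular points: {(0, -3)}; classification: node.

Compute partial derivatives:
  f_x = -6*x**2 + 4*x*y + 10*x + 2*y**2 + 12*y + 18.
  f_y = 2*x**2 + 4*x*y + 12*x - 6*y**2 - 34*y - 48.
Scan x_0 ∈ {−4, ..., 4}. For each x_0, f_y(x_0, y) is a polynomial in y; find its integer roots y ∈ {−4, ..., 4}, then test f_x and f at those candidates.
  x = -4: f_y(-4, y) = -6*y**2 - 50*y - 64; no integer root y with |y| ≤ 4.
  x = -3: f_y(-3, y) = -6*y**2 - 46*y - 66; no integer root y with |y| ≤ 4.
  x = -2: f_y(-2, y) = -6*y**2 - 42*y - 64; no integer root y with |y| ≤ 4.
  x = -1: f_y(-1, y) = -6*y**2 - 38*y - 58; no integer root y with |y| ≤ 4.
  x = 0: f_y(0, y) = -6*y**2 - 34*y - 48; vanishes at y ∈ {-3}. (0, -3): f_x = 0, f = 0 — SINGULAR.
  x = 1: f_y(1, y) = -6*y**2 - 30*y - 34; no integer root y with |y| ≤ 4.
  x = 2: f_y(2, y) = -6*y**2 - 26*y - 16; no integer root y with |y| ≤ 4.
  x = 3: f_y(3, y) = -6*y**2 - 22*y + 6; no integer root y with |y| ≤ 4.
  x = 4: f_y(4, y) = -6*y**2 - 18*y + 32; no integer root y with |y| ≤ 4.
Only singular point on the grid: (0, -3).
Classify: substitute x = 0 + u, y = -3 + v and expand: f = -2*u**3 + 2*u**2*v - u**2 + 2*u*v**2 - 2*v**3 + v**2.
No constant or linear terms (consistent with a singular point). Quadratic part: -u**2 + v**2. Cubic part: -2*u**3 + 2*u**2*v + 2*u*v**2 - 2*v**3.
The quadratic part v**2 - u**2 = (v − u)(v + u) splits into two distinct linear factors, so there are two distinct tangent lines y − -3 = ±(x − 0) — this is a node (ordinary double point).
Classification: node.


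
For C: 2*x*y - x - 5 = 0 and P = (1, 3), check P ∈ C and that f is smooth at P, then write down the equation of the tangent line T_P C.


Tangent line at P: 5*x + 2*y - 11 = 0.

Step 1: f(1, 3) = 0, so P lies on C.
Step 2: partial derivatives
  f_x(x, y) = 2*y - 1, f_y(x, y) = 2*x.
  f_x(P) = 5, f_y(P) = 2 (gradient nonzero, so P is smooth).
Step 3: tangent line at P: 5·(x − 1) + 2·(y − 3) = 0.
Expanding: 5*x + 2*y - 11 = 0.


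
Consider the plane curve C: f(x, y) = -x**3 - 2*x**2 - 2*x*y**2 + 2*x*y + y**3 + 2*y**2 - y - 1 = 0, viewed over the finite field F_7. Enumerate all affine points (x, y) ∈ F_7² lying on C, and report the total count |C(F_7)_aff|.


Affine F_7-points: {(0, 4), (1, 5), (3, 6), (5, 2), (6, 1)}; count = 5.

For each of the 49 pairs (x, y) ∈ F_7², evaluate f(x, y) mod 7. Record the zeros.
  x = 0: [0↦6, 1↦1, 2↦6, 3↦6, 4↦0, 5↦1, 6↦1]  zeros at y ∈ {4}
  x = 1: [0↦3, 1↦5, 2↦6, 3↦5, 4↦1, 5↦0, 6↦1]  zeros at y ∈ {5}
  x = 2: [0↦4, 1↦6, 2↦3, 3↦1, 4↦6, 5↦3, 6↦5]  zeros at y ∈ ∅
  x = 3: [0↦3, 1↦5, 2↦5, 3↦2, 4↦2, 5↦4, 6↦0]  zeros at y ∈ {6}
  x = 4: [0↦1, 1↦3, 2↦6, 3↦2, 4↦4, 5↦4, 6↦1]  zeros at y ∈ ∅
  x = 5: [0↦6, 1↦1, 2↦0, 3↦2, 4↦6, 5↦4, 6↦2]  zeros at y ∈ {2}
  x = 6: [0↦5, 1↦0, 2↦2, 3↦3, 4↦2, 5↦5, 6↦4]  zeros at y ∈ {1}
Collecting zeros: affine points = {(0, 4), (1, 5), (3, 6), (5, 2), (6, 1)}.
Total count |C(F_7)_aff| = 5.


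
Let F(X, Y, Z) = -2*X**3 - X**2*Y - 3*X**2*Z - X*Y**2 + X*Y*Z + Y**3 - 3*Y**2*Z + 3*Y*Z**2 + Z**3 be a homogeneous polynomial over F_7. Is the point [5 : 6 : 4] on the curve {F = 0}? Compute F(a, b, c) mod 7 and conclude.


F(5,6,4) ≡ 6 (mod 7); P is NOT on the curve.

Evaluate F(5, 6, 4) term-by-term (mod 7).
  -2*X**3 ↦ -2·125·1·1 = -250
  -X**2*Y ↦ -1·25·6·1 = -150
  -3*X**2*Z ↦ -3·25·1·4 = -300
  -X*Y**2 ↦ -1·5·36·1 = -180
  X*Y*Z ↦ 1·5·6·4 = 120
  Y**3 ↦ 1·1·216·1 = 216
  -3*Y**2*Z ↦ -3·1·36·4 = -432
  3*Y*Z**2 ↦ 3·1·6·16 = 288
  Z**3 ↦ 1·1·1·64 = 64
Sum: F(5, 6, 4) = (-250) + (-150) + (-300) + (-180) + (120) + (216) + (-432) + (288) + (64) = -624.
Reducing mod 7: -624 ≡ 6 (mod 7).
Since F(a, b, c) ≡ 6 ≠ 0 (mod 7), P does NOT lie on the curve.


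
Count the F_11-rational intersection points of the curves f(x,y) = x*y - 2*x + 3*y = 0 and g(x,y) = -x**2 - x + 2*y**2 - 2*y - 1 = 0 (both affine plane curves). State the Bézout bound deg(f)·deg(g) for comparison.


Common zeros: {(7, 8)}; count = 1; Bézout bound = 4.

deg(f) = 2, deg(g) = 2, so Bézout bound = 4.
Scan x ∈ F_11. For each x, list the y ∈ F_11 with f(x, y) ≡ 0 and those with g(x, y) ≡ 0 (mod 11); the common zeros in that column are the intersection.
  x = 0: f ≡ 0 at y ∈ {0}; g ≡ 0 at y ∈ {3, 9}; common: ∅.
  x = 1: f ≡ 0 at y ∈ {6}; g ≡ 0 at y ∈ ∅; common: ∅.
  x = 2: f ≡ 0 at y ∈ {3}; g ≡ 0 at y ∈ {5, 7}; common: ∅.
  x = 3: f ≡ 0 at y ∈ {1}; g ≡ 0 at y ∈ {4, 8}; common: ∅.
  x = 4: f ≡ 0 at y ∈ {9}; g ≡ 0 at y ∈ ∅; common: ∅.
  x = 5: f ≡ 0 at y ∈ {4}; g ≡ 0 at y ∈ ∅; common: ∅.
  x = 6: f ≡ 0 at y ∈ {5}; g ≡ 0 at y ∈ ∅; common: ∅.
  x = 7: f ≡ 0 at y ∈ {8}; g ≡ 0 at y ∈ {4, 8}; common: {8}.
  x = 8: f ≡ 0 at y ∈ ∅; g ≡ 0 at y ∈ {5, 7}; common: ∅.
  x = 9: f ≡ 0 at y ∈ {7}; g ≡ 0 at y ∈ ∅; common: ∅.
  x = 10: f ≡ 0 at y ∈ {10}; g ≡ 0 at y ∈ {3, 9}; common: ∅.
Collecting: common zeros = {(7, 8)}, so the count is 1.
Comparison with the Bézout bound: 1 ≤ 4 = deg(f)·deg(g), as expected for curves with no common component (the affine F_11-count falls short of the bound because intersections may lie at infinity, over extension fields, or carry multiplicity).


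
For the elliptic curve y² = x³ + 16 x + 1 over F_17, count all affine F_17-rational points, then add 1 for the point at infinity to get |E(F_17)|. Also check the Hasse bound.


Affine points = {(0, 1), (0, 16), (1, 1), (1, 16), (3, 5), (3, 12), (5, 6), (5, 11), (12, 0), (13, 3), (13, 14), (16, 1), (16, 16)}; affine count = 13; |E(F_17)| = 14.

Discriminant check: Δ ∝ 4a³ + 27b² = 4·16³ + 27·1² = 4·4096 + 27·1 ≡ 6 (mod 17). Nonzero ⇒ E is nonsingular.
For each x ∈ F_17, compute rhs = x³ + 16·x + 1 mod 17, then count y ∈ F_17 with y² ≡ rhs.
  x = 0: rhs = 1, matching y values: 1, 16 (2 points).
  x = 1: rhs = 1, matching y values: 1, 16 (2 points).
  x = 2: rhs = 7, matching y values: none (0 points).
  x = 3: rhs = 8, matching y values: 5, 12 (2 points).
  x = 4: rhs = 10, matching y values: none (0 points).
  x = 5: rhs = 2, matching y values: 6, 11 (2 points).
  x = 6: rhs = 7, matching y values: none (0 points).
  x = 7: rhs = 14, matching y values: none (0 points).
  x = 8: rhs = 12, matching y values: none (0 points).
  x = 9: rhs = 7, matching y values: none (0 points).
  x = 10: rhs = 5, matching y values: none (0 points).
  x = 11: rhs = 12, matching y values: none (0 points).
  x = 12: rhs = 0, matching y values: 0 (1 points).
  x = 13: rhs = 9, matching y values: 3, 14 (2 points).
  x = 14: rhs = 11, matching y values: none (0 points).
  x = 15: rhs = 12, matching y values: none (0 points).
  x = 16: rhs = 1, matching y values: 1, 16 (2 points).
Total affine count: 13.
Full point count |E(F_17)| = 13 + 1 = 14.
Hasse bound: |14 − (17+1)| = |-4| = 4 ≤ 2√17 ≈ 8.2462 ✓.


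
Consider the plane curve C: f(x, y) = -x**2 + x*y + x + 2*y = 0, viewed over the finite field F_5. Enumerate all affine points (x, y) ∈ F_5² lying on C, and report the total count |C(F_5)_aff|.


Affine F_5-points: {(0, 0), (1, 0), (2, 3), (4, 2)}; count = 4.

For each of the 25 pairs (x, y) ∈ F_5², evaluate f(x, y) mod 5. Record the zeros.
  x = 0: [0↦0, 1↦2, 2↦4, 3↦1, 4↦3]  zeros at y ∈ {0}
  x = 1: [0↦0, 1↦3, 2↦1, 3↦4, 4↦2]  zeros at y ∈ {0}
  x = 2: [0↦3, 1↦2, 2↦1, 3↦0, 4↦4]  zeros at y ∈ {3}
  x = 3: [0↦4, 1↦4, 2↦4, 3↦4, 4↦4]  zeros at y ∈ ∅
  x = 4: [0↦3, 1↦4, 2↦0, 3↦1, 4↦2]  zeros at y ∈ {2}
Collecting zeros: affine points = {(0, 0), (1, 0), (2, 3), (4, 2)}.
Total count |C(F_5)_aff| = 4.


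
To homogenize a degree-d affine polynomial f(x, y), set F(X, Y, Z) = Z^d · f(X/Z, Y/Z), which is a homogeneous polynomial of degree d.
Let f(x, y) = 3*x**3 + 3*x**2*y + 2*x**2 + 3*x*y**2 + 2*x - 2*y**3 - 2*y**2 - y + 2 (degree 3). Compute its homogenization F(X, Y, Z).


F(X, Y, Z) = 3*X**3 + 3*X**2*Y + 2*X**2*Z + 3*X*Y**2 + 2*X*Z**2 - 2*Y**3 - 2*Y**2*Z - Y*Z**2 + 2*Z**3

deg(f) = 3.
Substitute x = X/Z, y = Y/Z into f, then multiply by Z^3.
  monomial 3·x^3·y^0 ↦ 3·X^3·Y^0·Z^0.
  monomial 3·x^2·y^1 ↦ 3·X^2·Y^1·Z^0.
  monomial 2·x^2·y^0 ↦ 2·X^2·Y^0·Z^1.
  monomial 3·x^1·y^2 ↦ 3·X^1·Y^2·Z^0.
  monomial 2·x^1·y^0 ↦ 2·X^1·Y^0·Z^2.
  monomial -2·x^0·y^3 ↦ -2·X^0·Y^3·Z^0.
  monomial -2·x^0·y^2 ↦ -2·X^0·Y^2·Z^1.
  monomial -1·x^0·y^1 ↦ -1·X^0·Y^1·Z^2.
  monomial 2·x^0·y^0 ↦ 2·X^0·Y^0·Z^3.
Collecting: F(X, Y, Z) = 3*X**3 + 3*X**2*Y + 2*X**2*Z + 3*X*Y**2 + 2*X*Z**2 - 2*Y**3 - 2*Y**2*Z - Y*Z**2 + 2*Z**3.


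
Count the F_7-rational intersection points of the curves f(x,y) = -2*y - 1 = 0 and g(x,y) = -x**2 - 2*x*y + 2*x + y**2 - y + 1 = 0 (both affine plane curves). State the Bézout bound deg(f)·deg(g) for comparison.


Common zeros: {(0, 3), (3, 3)}; count = 2; Bézout bound = 2.

deg(f) = 1, deg(g) = 2, so Bézout bound = 2.
Scan x ∈ F_7. For each x, list the y ∈ F_7 with f(x, y) ≡ 0 and those with g(x, y) ≡ 0 (mod 7); the common zeros in that column are the intersection.
  x = 0: f ≡ 0 at y ∈ {3}; g ≡ 0 at y ∈ {3, 5}; common: {3}.
  x = 1: f ≡ 0 at y ∈ {3}; g ≡ 0 at y ∈ {1, 2}; common: ∅.
  x = 2: f ≡ 0 at y ∈ {3}; g ≡ 0 at y ∈ {6}; common: ∅.
  x = 3: f ≡ 0 at y ∈ {3}; g ≡ 0 at y ∈ {3, 4}; common: {3}.
  x = 4: f ≡ 0 at y ∈ {3}; g ≡ 0 at y ∈ {0, 2}; common: ∅.
  x = 5: f ≡ 0 at y ∈ {3}; g ≡ 0 at y ∈ {0, 4}; common: ∅.
  x = 6: f ≡ 0 at y ∈ {3}; g ≡ 0 at y ∈ {1, 5}; common: ∅.
Collecting: common zeros = {(0, 3), (3, 3)}, so the count is 2.
Comparison with the Bézout bound: 2 ≤ 2 = deg(f)·deg(g), as expected for curves with no common component (the bound is attained).


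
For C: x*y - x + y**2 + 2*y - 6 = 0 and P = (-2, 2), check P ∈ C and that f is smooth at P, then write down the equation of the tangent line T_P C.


Tangent line at P: x + 4*y - 6 = 0.

Step 1: f(-2, 2) = 0, so P lies on C.
Step 2: partial derivatives
  f_x(x, y) = y - 1, f_y(x, y) = x + 2*y + 2.
  f_x(P) = 1, f_y(P) = 4 (gradient nonzero, so P is smooth).
Step 3: tangent line at P: 1·(x − -2) + 4·(y − 2) = 0.
Expanding: x + 4*y - 6 = 0.


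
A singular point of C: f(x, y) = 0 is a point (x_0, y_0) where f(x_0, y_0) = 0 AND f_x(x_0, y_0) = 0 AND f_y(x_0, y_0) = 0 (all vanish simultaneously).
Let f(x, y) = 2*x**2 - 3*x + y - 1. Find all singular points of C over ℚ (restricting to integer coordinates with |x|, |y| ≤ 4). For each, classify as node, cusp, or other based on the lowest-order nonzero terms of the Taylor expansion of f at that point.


No singular points in the scanned grid; C is smooth there.

Compute partial derivatives:
  f_x = 4*x - 3.
  f_y = 1.
f_y = 1 is a nonzero constant, so f_y never vanishes: no point (x, y) can satisfy f = f_x = f_y = 0. In particular no (x, y) ∈ {−4, ..., 4}² is singular; the curve is smooth.


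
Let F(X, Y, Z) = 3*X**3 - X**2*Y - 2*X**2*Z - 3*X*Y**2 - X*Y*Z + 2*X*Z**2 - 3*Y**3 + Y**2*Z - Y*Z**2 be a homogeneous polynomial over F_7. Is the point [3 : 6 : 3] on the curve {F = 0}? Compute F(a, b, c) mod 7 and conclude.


F(3,6,3) ≡ 0 (mod 7); P is on the curve.

Evaluate F(3, 6, 3) term-by-term (mod 7).
  3*X**3 ↦ 3·27·1·1 = 81
  -X**2*Y ↦ -1·9·6·1 = -54
  -2*X**2*Z ↦ -2·9·1·3 = -54
  -3*X*Y**2 ↦ -3·3·36·1 = -324
  -X*Y*Z ↦ -1·3·6·3 = -54
  2*X*Z**2 ↦ 2·3·1·9 = 54
  -3*Y**3 ↦ -3·1·216·1 = -648
  Y**2*Z ↦ 1·1·36·3 = 108
  -Y*Z**2 ↦ -1·1·6·9 = -54
Sum: F(3, 6, 3) = (81) + (-54) + (-54) + (-324) + (-54) + (54) + (-648) + (108) + (-54) = -945.
Reducing mod 7: -945 ≡ 0 (mod 7).
Since F(a, b, c) ≡ 0 (mod 7), P lies on the curve.


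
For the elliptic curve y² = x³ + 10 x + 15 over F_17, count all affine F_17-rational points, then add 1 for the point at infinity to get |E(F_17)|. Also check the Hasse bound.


Affine points = {(0, 7), (0, 10), (1, 3), (1, 14), (2, 3), (2, 14), (3, 2), (3, 15), (4, 0), (6, 6), (6, 11), (9, 1), (9, 16), (13, 8), (13, 9), (14, 3), (14, 14), (15, 2), (15, 15), (16, 2), (16, 15)}; affine count = 21; |E(F_17)| = 22.

Discriminant check: Δ ∝ 4a³ + 27b² = 4·10³ + 27·15² = 4·1000 + 27·225 ≡ 11 (mod 17). Nonzero ⇒ E is nonsingular.
For each x ∈ F_17, compute rhs = x³ + 10·x + 15 mod 17, then count y ∈ F_17 with y² ≡ rhs.
  x = 0: rhs = 15, matching y values: 7, 10 (2 points).
  x = 1: rhs = 9, matching y values: 3, 14 (2 points).
  x = 2: rhs = 9, matching y values: 3, 14 (2 points).
  x = 3: rhs = 4, matching y values: 2, 15 (2 points).
  x = 4: rhs = 0, matching y values: 0 (1 points).
  x = 5: rhs = 3, matching y values: none (0 points).
  x = 6: rhs = 2, matching y values: 6, 11 (2 points).
  x = 7: rhs = 3, matching y values: none (0 points).
  x = 8: rhs = 12, matching y values: none (0 points).
  x = 9: rhs = 1, matching y values: 1, 16 (2 points).
  x = 10: rhs = 10, matching y values: none (0 points).
  x = 11: rhs = 11, matching y values: none (0 points).
  x = 12: rhs = 10, matching y values: none (0 points).
  x = 13: rhs = 13, matching y values: 8, 9 (2 points).
  x = 14: rhs = 9, matching y values: 3, 14 (2 points).
  x = 15: rhs = 4, matching y values: 2, 15 (2 points).
  x = 16: rhs = 4, matching y values: 2, 15 (2 points).
Total affine count: 21.
Full point count |E(F_17)| = 21 + 1 = 22.
Hasse bound: |22 − (17+1)| = |4| = 4 ≤ 2√17 ≈ 8.2462 ✓.


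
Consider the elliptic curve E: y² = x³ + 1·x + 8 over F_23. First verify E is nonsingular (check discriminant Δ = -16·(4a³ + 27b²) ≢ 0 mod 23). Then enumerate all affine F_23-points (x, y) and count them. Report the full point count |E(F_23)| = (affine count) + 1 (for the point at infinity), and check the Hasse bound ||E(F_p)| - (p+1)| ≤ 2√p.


Affine points = {(0, 10), (0, 13), (2, 8), (2, 15), (5, 0), (6, 0), (7, 6), (7, 17), (10, 11), (10, 12), (11, 4), (11, 19), (12, 0), (14, 11), (14, 12), (16, 7), (16, 16), (17, 4), (17, 19), (18, 4), (18, 19), (19, 3), (19, 20), (20, 1), (20, 22), (22, 11), (22, 12)}; affine count = 27; |E(F_23)| = 28.

Discriminant check: Δ ∝ 4a³ + 27b² = 4·1³ + 27·8² = 4·1 + 27·64 ≡ 7 (mod 23). Nonzero ⇒ E is nonsingular.
For each x ∈ F_23, compute rhs = x³ + 1·x + 8 mod 23, then count y ∈ F_23 with y² ≡ rhs.
  x = 0: rhs = 8, matching y values: 10, 13 (2 points).
  x = 1: rhs = 10, matching y values: none (0 points).
  x = 2: rhs = 18, matching y values: 8, 15 (2 points).
  x = 3: rhs = 15, matching y values: none (0 points).
  x = 4: rhs = 7, matching y values: none (0 points).
  x = 5: rhs = 0, matching y values: 0 (1 points).
  x = 6: rhs = 0, matching y values: 0 (1 points).
  x = 7: rhs = 13, matching y values: 6, 17 (2 points).
  x = 8: rhs = 22, matching y values: none (0 points).
  x = 9: rhs = 10, matching y values: none (0 points).
  x = 10: rhs = 6, matching y values: 11, 12 (2 points).
  x = 11: rhs = 16, matching y values: 4, 19 (2 points).
  x = 12: rhs = 0, matching y values: 0 (1 points).
  x = 13: rhs = 10, matching y values: none (0 points).
  x = 14: rhs = 6, matching y values: 11, 12 (2 points).
  x = 15: rhs = 17, matching y values: none (0 points).
  x = 16: rhs = 3, matching y values: 7, 16 (2 points).
  x = 17: rhs = 16, matching y values: 4, 19 (2 points).
  x = 18: rhs = 16, matching y values: 4, 19 (2 points).
  x = 19: rhs = 9, matching y values: 3, 20 (2 points).
  x = 20: rhs = 1, matching y values: 1, 22 (2 points).
  x = 21: rhs = 21, matching y values: none (0 points).
  x = 22: rhs = 6, matching y values: 11, 12 (2 points).
Total affine count: 27.
Full point count |E(F_23)| = 27 + 1 = 28.
Hasse bound: |28 − (23+1)| = |4| = 4 ≤ 2√23 ≈ 9.5917 ✓.


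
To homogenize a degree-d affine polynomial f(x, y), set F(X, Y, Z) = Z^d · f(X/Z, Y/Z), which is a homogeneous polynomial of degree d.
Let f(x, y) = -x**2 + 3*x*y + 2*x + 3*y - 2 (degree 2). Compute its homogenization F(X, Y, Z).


F(X, Y, Z) = -X**2 + 3*X*Y + 2*X*Z + 3*Y*Z - 2*Z**2

deg(f) = 2.
Substitute x = X/Z, y = Y/Z into f, then multiply by Z^2.
  monomial -1·x^2·y^0 ↦ -1·X^2·Y^0·Z^0.
  monomial 3·x^1·y^1 ↦ 3·X^1·Y^1·Z^0.
  monomial 2·x^1·y^0 ↦ 2·X^1·Y^0·Z^1.
  monomial 3·x^0·y^1 ↦ 3·X^0·Y^1·Z^1.
  monomial -2·x^0·y^0 ↦ -2·X^0·Y^0·Z^2.
Collecting: F(X, Y, Z) = -X**2 + 3*X*Y + 2*X*Z + 3*Y*Z - 2*Z**2.


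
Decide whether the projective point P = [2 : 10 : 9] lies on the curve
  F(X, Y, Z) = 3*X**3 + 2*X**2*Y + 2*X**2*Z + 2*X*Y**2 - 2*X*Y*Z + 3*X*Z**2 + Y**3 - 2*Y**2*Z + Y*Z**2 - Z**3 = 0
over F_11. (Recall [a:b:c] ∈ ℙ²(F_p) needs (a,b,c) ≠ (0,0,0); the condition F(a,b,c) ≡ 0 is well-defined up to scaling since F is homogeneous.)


F(2,10,9) ≡ 5 (mod 11); P is NOT on the curve.

Evaluate F(2, 10, 9) term-by-term (mod 11).
  3*X**3 ↦ 3·8·1·1 = 24
  2*X**2*Y ↦ 2·4·10·1 = 80
  2*X**2*Z ↦ 2·4·1·9 = 72
  2*X*Y**2 ↦ 2·2·100·1 = 400
  -2*X*Y*Z ↦ -2·2·10·9 = -360
  3*X*Z**2 ↦ 3·2·1·81 = 486
  Y**3 ↦ 1·1·1000·1 = 1000
  -2*Y**2*Z ↦ -2·1·100·9 = -1800
  Y*Z**2 ↦ 1·1·10·81 = 810
  -Z**3 ↦ -1·1·1·729 = -729
Sum: F(2, 10, 9) = (24) + (80) + (72) + (400) + (-360) + (486) + (1000) + (-1800) + (810) + (-729) = -17.
Reducing mod 11: -17 ≡ 5 (mod 11).
Since F(a, b, c) ≡ 5 ≠ 0 (mod 11), P does NOT lie on the curve.


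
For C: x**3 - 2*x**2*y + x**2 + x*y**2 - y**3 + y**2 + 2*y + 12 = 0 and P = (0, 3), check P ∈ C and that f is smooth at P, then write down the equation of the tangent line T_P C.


Tangent line at P: 9*x - 19*y + 57 = 0.

Step 1: f(0, 3) = 0, so P lies on C.
Step 2: partial derivatives
  f_x(x, y) = 3*x**2 - 4*x*y + 2*x + y**2, f_y(x, y) = -2*x**2 + 2*x*y - 3*y**2 + 2*y + 2.
  f_x(P) = 9, f_y(P) = -19 (gradient nonzero, so P is smooth).
Step 3: tangent line at P: 9·(x − 0) + -19·(y − 3) = 0.
Expanding: 9*x - 19*y + 57 = 0.


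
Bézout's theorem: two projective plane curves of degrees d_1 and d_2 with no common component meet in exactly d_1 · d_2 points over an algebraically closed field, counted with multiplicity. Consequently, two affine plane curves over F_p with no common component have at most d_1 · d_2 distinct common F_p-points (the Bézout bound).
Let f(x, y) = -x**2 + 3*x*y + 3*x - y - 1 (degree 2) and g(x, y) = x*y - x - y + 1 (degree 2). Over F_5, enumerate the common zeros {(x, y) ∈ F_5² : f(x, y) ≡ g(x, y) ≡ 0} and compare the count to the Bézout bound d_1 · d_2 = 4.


Common zeros: {(1, 2)}; count = 1; Bézout bound = 4.

deg(f) = 2, deg(g) = 2, so Bézout bound = 4.
Scan x ∈ F_5. For each x, list the y ∈ F_5 with f(x, y) ≡ 0 and those with g(x, y) ≡ 0 (mod 5); the common zeros in that column are the intersection.
  x = 0: f ≡ 0 at y ∈ {4}; g ≡ 0 at y ∈ {1}; common: ∅.
  x = 1: f ≡ 0 at y ∈ {2}; g ≡ 0 at y ∈ {0, 1, 2, 3, 4}; common: {2}.
  x = 2: f ≡ 0 at y ∈ ∅; g ≡ 0 at y ∈ {1}; common: ∅.
  x = 3: f ≡ 0 at y ∈ {2}; g ≡ 0 at y ∈ {1}; common: ∅.
  x = 4: f ≡ 0 at y ∈ {0}; g ≡ 0 at y ∈ {1}; common: ∅.
Collecting: common zeros = {(1, 2)}, so the count is 1.
Comparison with the Bézout bound: 1 ≤ 4 = deg(f)·deg(g), as expected for curves with no common component (the affine F_5-count falls short of the bound because intersections may lie at infinity, over extension fields, or carry multiplicity).


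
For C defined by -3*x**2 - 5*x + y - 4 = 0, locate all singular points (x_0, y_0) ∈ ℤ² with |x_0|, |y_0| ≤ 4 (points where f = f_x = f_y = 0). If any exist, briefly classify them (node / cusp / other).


No singular points in the scanned grid; C is smooth there.

Compute partial derivatives:
  f_x = -6*x - 5.
  f_y = 1.
f_y = 1 is a nonzero constant, so f_y never vanishes: no point (x, y) can satisfy f = f_x = f_y = 0. In particular no (x, y) ∈ {−4, ..., 4}² is singular; the curve is smooth.


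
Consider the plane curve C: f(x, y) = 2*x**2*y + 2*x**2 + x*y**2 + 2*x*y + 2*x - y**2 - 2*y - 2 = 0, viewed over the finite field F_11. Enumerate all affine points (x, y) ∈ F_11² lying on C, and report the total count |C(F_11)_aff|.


Affine F_11-points: {(1, 10), (2, 4), (2, 8), (3, 0), (4, 6), (4, 7), (5, 6), (5, 7), (7, 0)}; count = 9.

For each of the 121 pairs (x, y) ∈ F_11², evaluate f(x, y) mod 11. Record the zeros.
  x = 0: [0↦9, 1↦6, 2↦1, 3↦5, 4↦7, 5↦7, 6↦5, 7↦1, 8↦6, 9↦9, 10↦10]  zeros at y ∈ ∅
  x = 1: [0↦2, 1↦4, 2↦6, 3↦8, 4↦10, 5↦1, 6↦3, 7↦5, 8↦7, 9↦9, 10↦0]  zeros at y ∈ {10}
  x = 2: [0↦10, 1↦10, 2↦1, 3↦5, 4↦0, 5↦8, 6↦7, 7↦8, 8↦0, 9↦5, 10↦1]  zeros at y ∈ {4, 8}
  x = 3: [0↦0, 1↦2, 2↦8, 3↦7, 4↦10, 5↦6, 6↦6, 7↦10, 8↦7, 9↦8, 10↦2]  zeros at y ∈ {0}
  x = 4: [0↦5, 1↦2, 2↦5, 3↦3, 4↦7, 5↦6, 6↦0, 7↦0, 8↦6, 9↦7, 10↦3]  zeros at y ∈ {6, 7}
  x = 5: [0↦3, 1↦10, 2↦3, 3↦4, 4↦2, 5↦8, 6↦0, 7↦0, 8↦8, 9↦2, 10↦4]  zeros at y ∈ {6, 7}
  x = 6: [0↦5, 1↦4, 2↦2, 3↦10, 4↦6, 5↦1, 6↦6, 7↦10, 8↦2, 9↦4, 10↦5]  zeros at y ∈ ∅
  x = 7: [0↦0, 1↦6, 2↦2, 3↦10, 4↦8, 5↦7, 6↦7, 7↦8, 8↦10, 9↦2, 10↦6]  zeros at y ∈ {0}
  x = 8: [0↦10, 1↦5, 2↦3, 3↦4, 4↦8, 5↦4, 6↦3, 7↦5, 8↦10, 9↦7, 10↦7]  zeros at y ∈ ∅
  x = 9: [0↦2, 1↦1, 2↦5, 3↦3, 4↦6, 5↦3, 6↦5, 7↦1, 8↦2, 9↦8, 10↦8]  zeros at y ∈ ∅
  x = 10: [0↦9, 1↦5, 2↦8, 3↦7, 4↦2, 5↦4, 6↦2, 7↦7, 8↦8, 9↦5, 10↦9]  zeros at y ∈ ∅
Collecting zeros: affine points = {(1, 10), (2, 4), (2, 8), (3, 0), (4, 6), (4, 7), (5, 6), (5, 7), (7, 0)}.
Total count |C(F_11)_aff| = 9.


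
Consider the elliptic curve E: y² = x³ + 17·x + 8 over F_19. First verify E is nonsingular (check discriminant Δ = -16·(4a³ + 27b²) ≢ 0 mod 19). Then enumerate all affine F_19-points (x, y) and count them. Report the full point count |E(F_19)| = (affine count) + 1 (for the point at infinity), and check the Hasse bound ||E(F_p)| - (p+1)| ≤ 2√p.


Affine points = {(1, 8), (1, 11), (4, 8), (4, 11), (5, 3), (5, 16), (9, 4), (9, 15), (10, 0), (11, 5), (11, 14), (14, 8), (14, 11), (15, 3), (15, 16), (16, 5), (16, 14), (17, 2), (17, 17), (18, 3), (18, 16)}; affine count = 21; |E(F_19)| = 22.

Discriminant check: Δ ∝ 4a³ + 27b² = 4·17³ + 27·8² = 4·4913 + 27·64 ≡ 5 (mod 19). Nonzero ⇒ E is nonsingular.
For each x ∈ F_19, compute rhs = x³ + 17·x + 8 mod 19, then count y ∈ F_19 with y² ≡ rhs.
  x = 0: rhs = 8, matching y values: none (0 points).
  x = 1: rhs = 7, matching y values: 8, 11 (2 points).
  x = 2: rhs = 12, matching y values: none (0 points).
  x = 3: rhs = 10, matching y values: none (0 points).
  x = 4: rhs = 7, matching y values: 8, 11 (2 points).
  x = 5: rhs = 9, matching y values: 3, 16 (2 points).
  x = 6: rhs = 3, matching y values: none (0 points).
  x = 7: rhs = 14, matching y values: none (0 points).
  x = 8: rhs = 10, matching y values: none (0 points).
  x = 9: rhs = 16, matching y values: 4, 15 (2 points).
  x = 10: rhs = 0, matching y values: 0 (1 points).
  x = 11: rhs = 6, matching y values: 5, 14 (2 points).
  x = 12: rhs = 2, matching y values: none (0 points).
  x = 13: rhs = 13, matching y values: none (0 points).
  x = 14: rhs = 7, matching y values: 8, 11 (2 points).
  x = 15: rhs = 9, matching y values: 3, 16 (2 points).
  x = 16: rhs = 6, matching y values: 5, 14 (2 points).
  x = 17: rhs = 4, matching y values: 2, 17 (2 points).
  x = 18: rhs = 9, matching y values: 3, 16 (2 points).
Total affine count: 21.
Full point count |E(F_19)| = 21 + 1 = 22.
Hasse bound: |22 − (19+1)| = |2| = 2 ≤ 2√19 ≈ 8.7178 ✓.


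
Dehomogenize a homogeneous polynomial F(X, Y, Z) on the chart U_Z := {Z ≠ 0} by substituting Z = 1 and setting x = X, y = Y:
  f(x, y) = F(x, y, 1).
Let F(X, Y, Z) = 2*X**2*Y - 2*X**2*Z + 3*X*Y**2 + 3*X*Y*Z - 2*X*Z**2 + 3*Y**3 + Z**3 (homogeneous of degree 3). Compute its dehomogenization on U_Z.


f(x, y) = 2*x**2*y - 2*x**2 + 3*x*y**2 + 3*x*y - 2*x + 3*y**3 + 1

On U_Z we set Z = 1. Each monomial c·X^i·Y^j·Z^k in F becomes c·x^i·y^j·1^k = c·x^i·y^j.
Substituting Z = 1: F(X, Y, 1) = 2*x**2*y - 2*x**2 + 3*x*y**2 + 3*x*y - 2*x + 3*y**3 + 1.
Note: deg(f) ≤ deg(F) = 3; strict inequality happens when F is divisible by Z (lost terms).


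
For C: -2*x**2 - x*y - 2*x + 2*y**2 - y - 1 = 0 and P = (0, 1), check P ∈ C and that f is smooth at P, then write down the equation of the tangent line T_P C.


Tangent line at P: -3*x + 3*y - 3 = 0.

Step 1: f(0, 1) = 0, so P lies on C.
Step 2: partial derivatives
  f_x(x, y) = -4*x - y - 2, f_y(x, y) = -x + 4*y - 1.
  f_x(P) = -3, f_y(P) = 3 (gradient nonzero, so P is smooth).
Step 3: tangent line at P: -3·(x − 0) + 3·(y − 1) = 0.
Expanding: -3*x + 3*y - 3 = 0.


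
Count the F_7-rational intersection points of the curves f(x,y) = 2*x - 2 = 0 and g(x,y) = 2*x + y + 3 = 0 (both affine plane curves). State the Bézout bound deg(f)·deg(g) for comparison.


Common zeros: {(1, 2)}; count = 1; Bézout bound = 1.

deg(f) = 1, deg(g) = 1, so Bézout bound = 1.
Scan x ∈ F_7. For each x, list the y ∈ F_7 with f(x, y) ≡ 0 and those with g(x, y) ≡ 0 (mod 7); the common zeros in that column are the intersection.
  x = 0: f ≡ 0 at y ∈ ∅; g ≡ 0 at y ∈ {4}; common: ∅.
  x = 1: f ≡ 0 at y ∈ {0, 1, 2, 3, 4, 5, 6}; g ≡ 0 at y ∈ {2}; common: {2}.
  x = 2: f ≡ 0 at y ∈ ∅; g ≡ 0 at y ∈ {0}; common: ∅.
  x = 3: f ≡ 0 at y ∈ ∅; g ≡ 0 at y ∈ {5}; common: ∅.
  x = 4: f ≡ 0 at y ∈ ∅; g ≡ 0 at y ∈ {3}; common: ∅.
  x = 5: f ≡ 0 at y ∈ ∅; g ≡ 0 at y ∈ {1}; common: ∅.
  x = 6: f ≡ 0 at y ∈ ∅; g ≡ 0 at y ∈ {6}; common: ∅.
Collecting: common zeros = {(1, 2)}, so the count is 1.
Comparison with the Bézout bound: 1 ≤ 1 = deg(f)·deg(g), as expected for curves with no common component (the bound is attained).


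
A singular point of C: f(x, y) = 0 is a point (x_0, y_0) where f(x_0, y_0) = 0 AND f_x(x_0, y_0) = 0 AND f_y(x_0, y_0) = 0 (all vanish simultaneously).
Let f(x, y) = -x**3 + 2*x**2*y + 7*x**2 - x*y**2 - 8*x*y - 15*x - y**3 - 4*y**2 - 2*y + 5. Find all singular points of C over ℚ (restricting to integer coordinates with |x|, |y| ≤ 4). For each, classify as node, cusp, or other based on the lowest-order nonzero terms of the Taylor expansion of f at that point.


Singular points: {(1, -2)}; classification: cusp.

Compute partial derivatives:
  f_x = -3*x**2 + 4*x*y + 14*x - y**2 - 8*y - 15.
  f_y = 2*x**2 - 2*x*y - 8*x - 3*y**2 - 8*y - 2.
Scan x_0 ∈ {−4, ..., 4}. For each x_0, f_y(x_0, y) is a polynomial in y; find its integer roots y ∈ {−4, ..., 4}, then test f_x and f at those candidates.
  x = -4: f_y(-4, y) = 62 - 3*y**2; no integer root y with |y| ≤ 4.
  x = -3: f_y(-3, y) = -3*y**2 - 2*y + 40; vanishes at y ∈ {-4}. (-3, -4): f_x = -20 ≠ 0.
  x = -2: f_y(-2, y) = -3*y**2 - 4*y + 22; no integer root y with |y| ≤ 4.
  x = -1: f_y(-1, y) = -3*y**2 - 6*y + 8; no integer root y with |y| ≤ 4.
  x = 0: f_y(0, y) = -3*y**2 - 8*y - 2; no integer root y with |y| ≤ 4.
  x = 1: f_y(1, y) = -3*y**2 - 10*y - 8; vanishes at y ∈ {-2}. (1, -2): f_x = 0, f = 0 — SINGULAR.
  x = 2: f_y(2, y) = -3*y**2 - 12*y - 10; no integer root y with |y| ≤ 4.
  x = 3: f_y(3, y) = -3*y**2 - 14*y - 8; vanishes at y ∈ {-4}. (3, -4): f_x = -32 ≠ 0.
  x = 4: f_y(4, y) = -3*y**2 - 16*y - 2; no integer root y with |y| ≤ 4.
Only singular point on the grid: (1, -2).
Classify: substitute x = 1 + u, y = -2 + v and expand: f = -u**3 + 2*u**2*v - u*v**2 - v**3 + v**2.
No constant or linear terms (consistent with a singular point). Quadratic part: v**2. Cubic part: -u**3 + 2*u**2*v - u*v**2 - v**3.
The quadratic part v**2 is a perfect square, so there is a single (double) tangent line v = 0, i.e. y = -2. Restricting the cubic part to that line (v = 0) leaves -u**3 ≠ 0, so f is not divisible by v and the branch is v² ≈ u**3 to lowest order — this is a cusp.
Classification: cusp.


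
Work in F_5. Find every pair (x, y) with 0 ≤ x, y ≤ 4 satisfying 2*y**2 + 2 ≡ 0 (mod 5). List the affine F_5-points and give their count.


Affine F_5-points: {(0, 2), (0, 3), (1, 2), (1, 3), (2, 2), (2, 3), (3, 2), (3, 3), (4, 2), (4, 3)}; count = 10.

For each of the 25 pairs (x, y) ∈ F_5², evaluate f(x, y) mod 5. Record the zeros.
  x = 0: [0↦2, 1↦4, 2↦0, 3↦0, 4↦4]  zeros at y ∈ {2, 3}
  x = 1: [0↦2, 1↦4, 2↦0, 3↦0, 4↦4]  zeros at y ∈ {2, 3}
  x = 2: [0↦2, 1↦4, 2↦0, 3↦0, 4↦4]  zeros at y ∈ {2, 3}
  x = 3: [0↦2, 1↦4, 2↦0, 3↦0, 4↦4]  zeros at y ∈ {2, 3}
  x = 4: [0↦2, 1↦4, 2↦0, 3↦0, 4↦4]  zeros at y ∈ {2, 3}
Collecting zeros: affine points = {(0, 2), (0, 3), (1, 2), (1, 3), (2, 2), (2, 3), (3, 2), (3, 3), (4, 2), (4, 3)}.
Total count |C(F_5)_aff| = 10.


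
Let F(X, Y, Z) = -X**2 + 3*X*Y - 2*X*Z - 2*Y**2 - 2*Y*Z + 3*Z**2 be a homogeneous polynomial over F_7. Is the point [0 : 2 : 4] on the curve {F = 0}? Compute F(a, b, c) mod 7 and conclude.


F(0,2,4) ≡ 3 (mod 7); P is NOT on the curve.

Evaluate F(0, 2, 4) term-by-term (mod 7).
  -X**2 ↦ -1·0·1·1 = 0
  3*X*Y ↦ 3·0·2·1 = 0
  -2*X*Z ↦ -2·0·1·4 = 0
  -2*Y**2 ↦ -2·1·4·1 = -8
  -2*Y*Z ↦ -2·1·2·4 = -16
  3*Z**2 ↦ 3·1·1·16 = 48
Sum: F(0, 2, 4) = (0) + (0) + (0) + (-8) + (-16) + (48) = 24.
Reducing mod 7: 24 ≡ 3 (mod 7).
Since F(a, b, c) ≡ 3 ≠ 0 (mod 7), P does NOT lie on the curve.


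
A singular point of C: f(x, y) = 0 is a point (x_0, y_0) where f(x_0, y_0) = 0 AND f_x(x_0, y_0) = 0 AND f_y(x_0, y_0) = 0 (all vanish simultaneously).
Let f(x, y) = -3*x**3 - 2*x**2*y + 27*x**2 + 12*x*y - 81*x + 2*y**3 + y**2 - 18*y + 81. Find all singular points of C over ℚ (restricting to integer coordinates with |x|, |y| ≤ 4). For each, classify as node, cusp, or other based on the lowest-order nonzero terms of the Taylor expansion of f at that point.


Singular points: {(3, 0)}; classification: cusp.

Compute partial derivatives:
  f_x = -9*x**2 - 4*x*y + 54*x + 12*y - 81.
  f_y = -2*x**2 + 12*x + 6*y**2 + 2*y - 18.
Scan x_0 ∈ {−4, ..., 4}. For each x_0, f_y(x_0, y) is a polynomial in y; find its integer roots y ∈ {−4, ..., 4}, then test f_x and f at those candidates.
  x = -4: f_y(-4, y) = 6*y**2 + 2*y - 98; no integer root y with |y| ≤ 4.
  x = -3: f_y(-3, y) = 6*y**2 + 2*y - 72; no integer root y with |y| ≤ 4.
  x = -2: f_y(-2, y) = 6*y**2 + 2*y - 50; no integer root y with |y| ≤ 4.
  x = -1: f_y(-1, y) = 6*y**2 + 2*y - 32; no integer root y with |y| ≤ 4.
  x = 0: f_y(0, y) = 6*y**2 + 2*y - 18; no integer root y with |y| ≤ 4.
  x = 1: f_y(1, y) = 6*y**2 + 2*y - 8; vanishes at y ∈ {1}. (1, 1): f_x = -28 ≠ 0.
  x = 2: f_y(2, y) = 6*y**2 + 2*y - 2; no integer root y with |y| ≤ 4.
  x = 3: f_y(3, y) = 6*y**2 + 2*y; vanishes at y ∈ {0}. (3, 0): f_x = 0, f = 0 — SINGULAR.
  x = 4: f_y(4, y) = 6*y**2 + 2*y - 2; no integer root y with |y| ≤ 4.
Only singular point on the grid: (3, 0).
Classify: substitute x = 3 + u, y = 0 + v and expand: f = -3*u**3 - 2*u**2*v + 2*v**3 + v**2.
No constant or linear terms (consistent with a singular point). Quadratic part: v**2. Cubic part: -3*u**3 - 2*u**2*v + 2*v**3.
The quadratic part v**2 is a perfect square, so there is a single (double) tangent line v = 0, i.e. y = 0. Restricting the cubic part to that line (v = 0) leaves -3*u**3 ≠ 0, so f is not divisible by v and the branch is v² ≈ 3*u**3 to lowest order — this is a cusp.
Classification: cusp.


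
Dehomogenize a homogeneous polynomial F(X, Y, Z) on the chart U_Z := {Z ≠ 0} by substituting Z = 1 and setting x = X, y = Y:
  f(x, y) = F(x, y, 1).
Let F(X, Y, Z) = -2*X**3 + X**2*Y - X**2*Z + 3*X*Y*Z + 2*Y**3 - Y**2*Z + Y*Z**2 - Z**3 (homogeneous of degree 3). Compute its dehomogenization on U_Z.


f(x, y) = -2*x**3 + x**2*y - x**2 + 3*x*y + 2*y**3 - y**2 + y - 1

On U_Z we set Z = 1. Each monomial c·X^i·Y^j·Z^k in F becomes c·x^i·y^j·1^k = c·x^i·y^j.
Substituting Z = 1: F(X, Y, 1) = -2*x**3 + x**2*y - x**2 + 3*x*y + 2*y**3 - y**2 + y - 1.
Note: deg(f) ≤ deg(F) = 3; strict inequality happens when F is divisible by Z (lost terms).


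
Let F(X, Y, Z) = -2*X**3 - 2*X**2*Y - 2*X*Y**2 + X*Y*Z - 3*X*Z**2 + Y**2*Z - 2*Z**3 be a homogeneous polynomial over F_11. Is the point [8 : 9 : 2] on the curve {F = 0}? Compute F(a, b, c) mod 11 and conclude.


F(8,9,2) ≡ 0 (mod 11); P is on the curve.

Evaluate F(8, 9, 2) term-by-term (mod 11).
  -2*X**3 ↦ -2·512·1·1 = -1024
  -2*X**2*Y ↦ -2·64·9·1 = -1152
  -2*X*Y**2 ↦ -2·8·81·1 = -1296
  X*Y*Z ↦ 1·8·9·2 = 144
  -3*X*Z**2 ↦ -3·8·1·4 = -96
  Y**2*Z ↦ 1·1·81·2 = 162
  -2*Z**3 ↦ -2·1·1·8 = -16
Sum: F(8, 9, 2) = (-1024) + (-1152) + (-1296) + (144) + (-96) + (162) + (-16) = -3278.
Reducing mod 11: -3278 ≡ 0 (mod 11).
Since F(a, b, c) ≡ 0 (mod 11), P lies on the curve.


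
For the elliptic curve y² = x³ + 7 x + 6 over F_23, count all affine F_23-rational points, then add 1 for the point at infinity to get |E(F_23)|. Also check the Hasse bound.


Affine points = {(0, 11), (0, 12), (3, 10), (3, 13), (4, 11), (4, 12), (9, 4), (9, 19), (10, 8), (10, 15), (12, 1), (12, 22), (15, 6), (15, 17), (17, 1), (17, 22), (19, 11), (19, 12), (20, 2), (20, 21)}; affine count = 20; |E(F_23)| = 21.

Discriminant check: Δ ∝ 4a³ + 27b² = 4·7³ + 27·6² = 4·343 + 27·36 ≡ 21 (mod 23). Nonzero ⇒ E is nonsingular.
For each x ∈ F_23, compute rhs = x³ + 7·x + 6 mod 23, then count y ∈ F_23 with y² ≡ rhs.
  x = 0: rhs = 6, matching y values: 11, 12 (2 points).
  x = 1: rhs = 14, matching y values: none (0 points).
  x = 2: rhs = 5, matching y values: none (0 points).
  x = 3: rhs = 8, matching y values: 10, 13 (2 points).
  x = 4: rhs = 6, matching y values: 11, 12 (2 points).
  x = 5: rhs = 5, matching y values: none (0 points).
  x = 6: rhs = 11, matching y values: none (0 points).
  x = 7: rhs = 7, matching y values: none (0 points).
  x = 8: rhs = 22, matching y values: none (0 points).
  x = 9: rhs = 16, matching y values: 4, 19 (2 points).
  x = 10: rhs = 18, matching y values: 8, 15 (2 points).
  x = 11: rhs = 11, matching y values: none (0 points).
  x = 12: rhs = 1, matching y values: 1, 22 (2 points).
  x = 13: rhs = 17, matching y values: none (0 points).
  x = 14: rhs = 19, matching y values: none (0 points).
  x = 15: rhs = 13, matching y values: 6, 17 (2 points).
  x = 16: rhs = 5, matching y values: none (0 points).
  x = 17: rhs = 1, matching y values: 1, 22 (2 points).
  x = 18: rhs = 7, matching y values: none (0 points).
  x = 19: rhs = 6, matching y values: 11, 12 (2 points).
  x = 20: rhs = 4, matching y values: 2, 21 (2 points).
  x = 21: rhs = 7, matching y values: none (0 points).
  x = 22: rhs = 21, matching y values: none (0 points).
Total affine count: 20.
Full point count |E(F_23)| = 20 + 1 = 21.
Hasse bound: |21 − (23+1)| = |-3| = 3 ≤ 2√23 ≈ 9.5917 ✓.


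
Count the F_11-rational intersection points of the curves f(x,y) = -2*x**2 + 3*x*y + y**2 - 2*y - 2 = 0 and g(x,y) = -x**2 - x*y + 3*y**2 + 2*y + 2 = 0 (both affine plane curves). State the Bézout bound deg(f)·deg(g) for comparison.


Common zeros: ∅; count = 0; Bézout bound = 4.

deg(f) = 2, deg(g) = 2, so Bézout bound = 4.
Scan x ∈ F_11. For each x, list the y ∈ F_11 with f(x, y) ≡ 0 and those with g(x, y) ≡ 0 (mod 11); the common zeros in that column are the intersection.
  x = 0: f ≡ 0 at y ∈ {6, 7}; g ≡ 0 at y ∈ ∅; common: ∅.
  x = 1: f ≡ 0 at y ∈ ∅; g ≡ 0 at y ∈ {9}; common: ∅.
  x = 2: f ≡ 0 at y ∈ {3, 4}; g ≡ 0 at y ∈ ∅; common: ∅.
  x = 3: f ≡ 0 at y ∈ ∅; g ≡ 0 at y ∈ ∅; common: ∅.
  x = 4: f ≡ 0 at y ∈ {4, 8}; g ≡ 0 at y ∈ ∅; common: ∅.
  x = 5: f ≡ 0 at y ∈ {2, 7}; g ≡ 0 at y ∈ ∅; common: ∅.
  x = 6: f ≡ 0 at y ∈ ∅; g ≡ 0 at y ∈ ∅; common: ∅.
  x = 7: f ≡ 0 at y ∈ ∅; g ≡ 0 at y ∈ ∅; common: ∅.
  x = 8: f ≡ 0 at y ∈ {3, 8}; g ≡ 0 at y ∈ ∅; common: ∅.
  x = 9: f ≡ 0 at y ∈ {2, 6}; g ≡ 0 at y ∈ ∅; common: ∅.
  x = 10: f ≡ 0 at y ∈ ∅; g ≡ 0 at y ∈ ∅; common: ∅.
Collecting: common zeros = ∅, so the count is 0.
Comparison with the Bézout bound: 0 ≤ 4 = deg(f)·deg(g), as expected for curves with no common component (the affine F_11-count falls short of the bound because intersections may lie at infinity, over extension fields, or carry multiplicity).


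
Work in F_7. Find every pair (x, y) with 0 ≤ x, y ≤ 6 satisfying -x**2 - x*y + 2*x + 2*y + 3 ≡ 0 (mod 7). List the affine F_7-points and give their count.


Affine F_7-points: {(0, 2), (1, 3), (3, 0), (4, 1), (5, 3), (6, 0)}; count = 6.

For each of the 49 pairs (x, y) ∈ F_7², evaluate f(x, y) mod 7. Record the zeros.
  x = 0: [0↦3, 1↦5, 2↦0, 3↦2, 4↦4, 5↦6, 6↦1]  zeros at y ∈ {2}
  x = 1: [0↦4, 1↦5, 2↦6, 3↦0, 4↦1, 5↦2, 6↦3]  zeros at y ∈ {3}
  x = 2: [0↦3, 1↦3, 2↦3, 3↦3, 4↦3, 5↦3, 6↦3]  zeros at y ∈ ∅
  x = 3: [0↦0, 1↦6, 2↦5, 3↦4, 4↦3, 5↦2, 6↦1]  zeros at y ∈ {0}
  x = 4: [0↦2, 1↦0, 2↦5, 3↦3, 4↦1, 5↦6, 6↦4]  zeros at y ∈ {1}
  x = 5: [0↦2, 1↦6, 2↦3, 3↦0, 4↦4, 5↦1, 6↦5]  zeros at y ∈ {3}
  x = 6: [0↦0, 1↦3, 2↦6, 3↦2, 4↦5, 5↦1, 6↦4]  zeros at y ∈ {0}
Collecting zeros: affine points = {(0, 2), (1, 3), (3, 0), (4, 1), (5, 3), (6, 0)}.
Total count |C(F_7)_aff| = 6.


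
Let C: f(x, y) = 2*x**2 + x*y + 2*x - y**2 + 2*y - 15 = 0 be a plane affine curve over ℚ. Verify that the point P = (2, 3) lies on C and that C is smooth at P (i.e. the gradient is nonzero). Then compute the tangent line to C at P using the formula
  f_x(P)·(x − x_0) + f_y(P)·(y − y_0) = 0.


Tangent line at P: 13*x - 2*y - 20 = 0.

Step 1: f(2, 3) = 0, so P lies on C.
Step 2: partial derivatives
  f_x(x, y) = 4*x + y + 2, f_y(x, y) = x - 2*y + 2.
  f_x(P) = 13, f_y(P) = -2 (gradient nonzero, so P is smooth).
Step 3: tangent line at P: 13·(x − 2) + -2·(y − 3) = 0.
Expanding: 13*x - 2*y - 20 = 0.


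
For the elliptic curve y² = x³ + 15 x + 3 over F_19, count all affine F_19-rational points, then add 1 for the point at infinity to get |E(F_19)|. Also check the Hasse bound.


Affine points = {(1, 0), (6, 9), (6, 10), (11, 6), (11, 13), (12, 7), (12, 12), (13, 1), (13, 18), (16, 8), (16, 11), (18, 5), (18, 14)}; affine count = 13; |E(F_19)| = 14.

Discriminant check: Δ ∝ 4a³ + 27b² = 4·15³ + 27·3² = 4·3375 + 27·9 ≡ 6 (mod 19). Nonzero ⇒ E is nonsingular.
For each x ∈ F_19, compute rhs = x³ + 15·x + 3 mod 19, then count y ∈ F_19 with y² ≡ rhs.
  x = 0: rhs = 3, matching y values: none (0 points).
  x = 1: rhs = 0, matching y values: 0 (1 points).
  x = 2: rhs = 3, matching y values: none (0 points).
  x = 3: rhs = 18, matching y values: none (0 points).
  x = 4: rhs = 13, matching y values: none (0 points).
  x = 5: rhs = 13, matching y values: none (0 points).
  x = 6: rhs = 5, matching y values: 9, 10 (2 points).
  x = 7: rhs = 14, matching y values: none (0 points).
  x = 8: rhs = 8, matching y values: none (0 points).
  x = 9: rhs = 12, matching y values: none (0 points).
  x = 10: rhs = 13, matching y values: none (0 points).
  x = 11: rhs = 17, matching y values: 6, 13 (2 points).
  x = 12: rhs = 11, matching y values: 7, 12 (2 points).
  x = 13: rhs = 1, matching y values: 1, 18 (2 points).
  x = 14: rhs = 12, matching y values: none (0 points).
  x = 15: rhs = 12, matching y values: none (0 points).
  x = 16: rhs = 7, matching y values: 8, 11 (2 points).
  x = 17: rhs = 3, matching y values: none (0 points).
  x = 18: rhs = 6, matching y values: 5, 14 (2 points).
Total affine count: 13.
Full point count |E(F_19)| = 13 + 1 = 14.
Hasse bound: |14 − (19+1)| = |-6| = 6 ≤ 2√19 ≈ 8.7178 ✓.
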